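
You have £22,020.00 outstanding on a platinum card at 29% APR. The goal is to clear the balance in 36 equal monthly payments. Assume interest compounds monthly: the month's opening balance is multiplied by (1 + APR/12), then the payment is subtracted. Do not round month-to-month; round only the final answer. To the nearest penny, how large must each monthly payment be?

£922.76

Monthly rate r = 29%/12 = 2.41667% = 0.0241667.
Level-payment amortization: P = B₀·r / (1 − (1+r)^(−n)) = 22020.00·0.0241667 / (1 − 1.02417^(−36)).
Denominator 1 − (1+r)^(−36) = 0.576691417.
P = 532.15 / 0.576691417 ≈ 922.76.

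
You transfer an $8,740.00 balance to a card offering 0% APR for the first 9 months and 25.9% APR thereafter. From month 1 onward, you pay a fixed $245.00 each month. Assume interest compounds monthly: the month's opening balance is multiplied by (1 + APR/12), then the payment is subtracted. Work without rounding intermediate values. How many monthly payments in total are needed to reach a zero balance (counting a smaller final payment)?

Promo months 1–9 at r₀ = 0%/12 = 0; months 10+ at r₁ = 25.9%/12 = 0.0215833.
After month 9 (no interest yet): B = $8,740.00 − 9·$245.00 = $6,535.00.
Then at r₁ with $245.00/mo: n₂ = −ln(1 − r₁·B/P)/ln(1+r₁) ≈ 40.15 → 41 more payments.

50 payments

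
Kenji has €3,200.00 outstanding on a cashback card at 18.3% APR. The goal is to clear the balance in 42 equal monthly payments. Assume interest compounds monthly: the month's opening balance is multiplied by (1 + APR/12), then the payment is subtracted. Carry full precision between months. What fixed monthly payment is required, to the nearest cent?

Monthly rate r = 18.3%/12 = 1.525% = 0.01525.
Level-payment amortization: P = B₀·r / (1 − (1+r)^(−n)) = 3200.00·0.01525 / (1 − 1.01525^(−42)).
Denominator 1 − (1+r)^(−42) = 0.470416949.
P = 48.8 / 0.470416949 ≈ 103.74.

€103.74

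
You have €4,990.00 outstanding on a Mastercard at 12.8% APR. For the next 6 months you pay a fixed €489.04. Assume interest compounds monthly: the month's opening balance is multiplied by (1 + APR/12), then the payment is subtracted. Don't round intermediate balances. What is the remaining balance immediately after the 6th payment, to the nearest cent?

€2,304.39

Monthly rate r = 12.8%/12 = 1.06667% = 0.0106667.
Each month: B ← B·(1+r) − €489.04.
Month 1: interest €53.23; balance after payment €4,554.19.
Month 2: interest €48.58; balance after payment €4,113.72.
Month 3: interest €43.88; balance after payment €3,668.56.
Month 4: interest €39.13; balance after payment €3,218.66.
Month 5: interest €34.33; balance after payment €2,763.95.
Month 6: interest €29.48; balance after payment €2,304.39.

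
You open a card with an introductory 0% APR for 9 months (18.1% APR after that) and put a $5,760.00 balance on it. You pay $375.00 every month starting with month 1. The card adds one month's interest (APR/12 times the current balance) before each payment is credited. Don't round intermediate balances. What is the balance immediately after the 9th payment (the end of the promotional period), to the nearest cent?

Promo months 1–9 at r₀ = 0%/12 = 0; months 10+ at r₁ = 18.1%/12 = 0.0150833.
After month 9 (no interest yet): B = $5,760.00 − 9·$375.00 = $2,385.00.

$2,385.00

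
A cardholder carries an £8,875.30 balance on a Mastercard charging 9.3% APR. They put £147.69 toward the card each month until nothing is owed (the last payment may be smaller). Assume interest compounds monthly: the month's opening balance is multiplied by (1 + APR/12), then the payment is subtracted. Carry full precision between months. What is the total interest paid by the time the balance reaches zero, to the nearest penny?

£3,116.81

Monthly rate r = 9.3%/12 = 0.775% = 0.00775.
Payoff takes n = ⌈−ln(1 − rB₀/P)/ln(1+r)⌉ = ⌈81.197⌉ = 82 payments; the last is £29.22.
Total paid = 81·£147.69 + £29.22 = £11,992.11.
Total interest = total paid − principal = £11,992.11 − £8,875.30 = £3,116.81.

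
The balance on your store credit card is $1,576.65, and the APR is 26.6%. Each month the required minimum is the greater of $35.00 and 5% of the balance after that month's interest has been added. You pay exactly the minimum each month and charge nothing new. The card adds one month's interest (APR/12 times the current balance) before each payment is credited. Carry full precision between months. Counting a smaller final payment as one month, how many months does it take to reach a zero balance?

Monthly rate r = 26.6%/12 = 2.21667% = 0.0221667.
While 5% of the post-interest balance exceeds $35.00, each month B ← (B·(1+r))·(1 − 0.05), i.e. B shrinks by the factor (1+r)·0.95 = 0.97106.
This holds for months 1–29. Entering month 30 the balance is $672.74; 5% of the post-interest balance is now below $35.00, so the flat $35.00 minimum applies from here.
From month 30 a fixed $35.00 at rate r clears $672.74 in 26 more payments. Total: 29 + 26 = 55 months.

55 months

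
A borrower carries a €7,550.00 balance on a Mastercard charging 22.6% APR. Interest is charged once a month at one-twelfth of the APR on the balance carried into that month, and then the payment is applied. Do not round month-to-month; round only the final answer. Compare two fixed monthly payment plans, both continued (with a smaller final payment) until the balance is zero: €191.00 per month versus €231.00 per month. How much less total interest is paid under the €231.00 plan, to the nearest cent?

€2,131.51

Monthly rate r = 22.6%/12 = 1.88333% = 0.0188333.
At €191.00/mo: n = ⌈−ln(1 − rB₀/P)/ln(1+r)⌉ = 74 payments (last €24.00); total interest = total paid − €7,550.00 = €6,417.00.
At €231.00/mo: 52 payments (last €54.49); total interest €4,285.49.
Interest saved = €6,417.00 − €4,285.49 = €2,131.51.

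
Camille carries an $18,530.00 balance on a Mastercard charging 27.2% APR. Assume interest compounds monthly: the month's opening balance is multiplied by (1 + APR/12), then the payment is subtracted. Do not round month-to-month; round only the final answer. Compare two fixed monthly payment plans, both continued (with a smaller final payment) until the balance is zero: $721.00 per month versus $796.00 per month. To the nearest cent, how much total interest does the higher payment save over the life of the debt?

$1,461.82

Monthly rate r = 27.2%/12 = 2.26667% = 0.0226667.
At $721.00/mo: n = ⌈−ln(1 − rB₀/P)/ln(1+r)⌉ = 39 payments (last $703.28); total interest = total paid − $18,530.00 = $9,571.28.
At $796.00/mo: 34 payments (last $371.46); total interest $8,109.46.
Interest saved = $9,571.28 − $8,109.46 = $1,461.82.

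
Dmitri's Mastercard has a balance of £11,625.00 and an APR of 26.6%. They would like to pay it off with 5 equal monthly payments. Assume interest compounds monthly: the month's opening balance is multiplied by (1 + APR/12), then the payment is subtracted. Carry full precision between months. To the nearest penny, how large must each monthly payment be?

£2,481.87

Monthly rate r = 26.6%/12 = 2.21667% = 0.0221667.
Level-payment amortization: P = B₀·r / (1 − (1+r)^(−n)) = 11625.00·0.0221667 / (1 − 1.02217^(−5)).
Denominator 1 − (1+r)^(−5) = 0.103827881.
P = 257.688 / 0.103827881 ≈ 2481.87.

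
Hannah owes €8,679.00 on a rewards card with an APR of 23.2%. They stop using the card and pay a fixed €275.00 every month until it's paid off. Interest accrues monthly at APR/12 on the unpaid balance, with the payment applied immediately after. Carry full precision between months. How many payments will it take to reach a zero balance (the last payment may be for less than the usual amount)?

50 months

Monthly rate r = 23.2%/12 = 1.93333% = 0.0193333.
Recurrence: B ← B·(1+r) − €275.00.
Month 1: interest €167.79; balance after payment €8,571.79.
Month 2: interest €165.72; balance after payment €8,462.52.
Closed form: n = −ln(1 − rB₀/P)/ln(1+r) = −ln(0.38984)/ln(1.01933) ≈ 49.195, so the balance reaches zero during payment 50.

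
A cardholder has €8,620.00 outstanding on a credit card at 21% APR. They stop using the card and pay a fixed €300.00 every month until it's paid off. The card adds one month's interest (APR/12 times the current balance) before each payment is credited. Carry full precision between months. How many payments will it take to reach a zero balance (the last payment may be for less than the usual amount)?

41 months

Monthly rate r = 21%/12 = 1.75% = 0.0175.
Recurrence: B ← B·(1+r) − €300.00.
Month 1: interest €150.85; balance after payment €8,470.85.
Month 2: interest €148.24; balance after payment €8,319.09.
Closed form: n = −ln(1 − rB₀/P)/ln(1+r) = −ln(0.49717)/ln(1.0175) ≈ 40.282, so the balance reaches zero during payment 41.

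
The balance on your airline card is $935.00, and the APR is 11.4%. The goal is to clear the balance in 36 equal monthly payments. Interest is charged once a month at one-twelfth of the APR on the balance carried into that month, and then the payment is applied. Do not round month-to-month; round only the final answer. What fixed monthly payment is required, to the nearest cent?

$30.79

Monthly rate r = 11.4%/12 = 0.95% = 0.0095.
Level-payment amortization: P = B₀·r / (1 − (1+r)^(−n)) = 935.00·0.0095 / (1 − 1.0095^(−36)).
Denominator 1 − (1+r)^(−36) = 0.288504165.
P = 8.8825 / 0.288504165 ≈ 30.79.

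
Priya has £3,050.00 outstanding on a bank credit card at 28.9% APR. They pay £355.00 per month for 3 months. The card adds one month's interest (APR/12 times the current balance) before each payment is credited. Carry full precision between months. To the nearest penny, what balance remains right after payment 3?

Monthly rate r = 28.9%/12 = 2.40833% = 0.0240833.
Each month: B ← B·(1+r) − £355.00.
Month 1: interest £73.45; balance after payment £2,768.45.
Month 2: interest £66.67; balance after payment £2,480.13.
Month 3: interest £59.73; balance after payment £2,184.86.

£2,184.86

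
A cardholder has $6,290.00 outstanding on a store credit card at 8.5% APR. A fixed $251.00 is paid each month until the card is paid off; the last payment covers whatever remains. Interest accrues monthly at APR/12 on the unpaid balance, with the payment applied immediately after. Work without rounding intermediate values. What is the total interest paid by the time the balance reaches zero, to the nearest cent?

Monthly rate r = 8.5%/12 = 0.708333% = 0.00708333.
Payoff takes n = ⌈−ln(1 − rB₀/P)/ln(1+r)⌉ = ⌈27.686⌉ = 28 payments; the last is $172.27.
Total paid = 27·$251.00 + $172.27 = $6,949.27.
Total interest = total paid − principal = $6,949.27 − $6,290.00 = $659.27.

$659.27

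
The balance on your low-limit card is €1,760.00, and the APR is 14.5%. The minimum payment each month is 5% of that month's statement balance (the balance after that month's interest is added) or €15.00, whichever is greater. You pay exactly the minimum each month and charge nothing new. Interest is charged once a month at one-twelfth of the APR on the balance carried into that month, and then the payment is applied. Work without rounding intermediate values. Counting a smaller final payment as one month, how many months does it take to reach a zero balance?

69 months

Monthly rate r = 14.5%/12 = 1.20833% = 0.0120833.
While 5% of the post-interest balance exceeds €15.00, each month B ← (B·(1+r))·(1 − 0.05), i.e. B shrinks by the factor (1+r)·0.95 = 0.96148.
This holds for months 1–46. Entering month 47 the balance is €288.90; 5% of the post-interest balance is now below €15.00, so the flat €15.00 minimum applies from here.
From month 47 a fixed €15.00 at rate r clears €288.90 in 23 more payments. Total: 46 + 23 = 69 months.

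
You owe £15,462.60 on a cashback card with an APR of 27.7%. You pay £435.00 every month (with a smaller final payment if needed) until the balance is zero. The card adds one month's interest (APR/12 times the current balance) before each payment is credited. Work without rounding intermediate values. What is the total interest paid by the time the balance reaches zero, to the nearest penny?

£17,280.57

Monthly rate r = 27.7%/12 = 2.30833% = 0.0230833.
Payoff takes n = ⌈−ln(1 − rB₀/P)/ln(1+r)⌉ = ⌈75.269⌉ = 76 payments; the last is £118.17.
Total paid = 75·£435.00 + £118.17 = £32,743.17.
Total interest = total paid − principal = £32,743.17 − £15,462.60 = £17,280.57.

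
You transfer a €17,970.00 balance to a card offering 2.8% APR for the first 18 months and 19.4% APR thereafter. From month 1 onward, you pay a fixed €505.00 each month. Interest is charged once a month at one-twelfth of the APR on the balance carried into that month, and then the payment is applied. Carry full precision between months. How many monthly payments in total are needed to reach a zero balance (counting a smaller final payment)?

Promo months 1–18 at r₀ = 2.8%/12 = 0.00233333; months 19+ at r₁ = 19.4%/12 = 0.0161667.
After month 18: iterate B ← B·(1+r₀) − €505.00 for 18 months → €9,467.35.
Then at r₁ with €505.00/mo: n₂ = −ln(1 − r₁·B/P)/ln(1+r₁) ≈ 22.52 → 23 more payments.

41 months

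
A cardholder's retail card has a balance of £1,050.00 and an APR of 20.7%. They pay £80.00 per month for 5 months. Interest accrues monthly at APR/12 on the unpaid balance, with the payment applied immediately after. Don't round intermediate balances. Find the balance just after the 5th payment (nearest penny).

Monthly rate r = 20.7%/12 = 1.725% = 0.01725.
Each month: B ← B·(1+r) − £80.00.
Month 1: interest £18.11; balance after payment £988.11.
Month 2: interest £17.04; balance after payment £925.16.
Month 3: interest £15.96; balance after payment £861.12.
Month 4: interest £14.85; balance after payment £795.97.
Month 5: interest £13.73; balance after payment £729.70.

£729.70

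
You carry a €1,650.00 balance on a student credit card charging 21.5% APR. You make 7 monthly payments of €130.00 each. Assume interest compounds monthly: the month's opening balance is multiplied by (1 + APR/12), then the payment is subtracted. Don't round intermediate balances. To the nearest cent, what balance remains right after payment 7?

€908.00

Monthly rate r = 21.5%/12 = 1.79167% = 0.0179167.
Each month: B ← B·(1+r) − €130.00.
Month 1: interest €29.56; balance after payment €1,549.56.
Month 2: interest €27.76; balance after payment €1,447.33.
Month 3: interest €25.93; balance after payment €1,343.26.
Month 4: interest €24.07; balance after payment €1,237.32.
Month 5: interest €22.17; balance after payment €1,129.49.
Month 6: interest €20.24; balance after payment €1,019.73.
Month 7: interest €18.27; balance after payment €908.00.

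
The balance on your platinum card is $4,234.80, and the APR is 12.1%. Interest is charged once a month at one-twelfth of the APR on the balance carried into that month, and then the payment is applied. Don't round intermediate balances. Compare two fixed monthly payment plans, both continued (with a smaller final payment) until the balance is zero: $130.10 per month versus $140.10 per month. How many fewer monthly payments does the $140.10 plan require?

3 fewer payments

Monthly rate r = 12.1%/12 = 1.00833% = 0.0100833.
At $130.10/mo: n = ⌈−ln(1 − rB₀/P)/ln(1+r)⌉ = 40 payments (last $84.93); total interest = total paid − $4,234.80 = $924.03.
At $140.10/mo: 37 payments (last $33.05); total interest $841.85.
Payments saved = 40 − 37 = 3.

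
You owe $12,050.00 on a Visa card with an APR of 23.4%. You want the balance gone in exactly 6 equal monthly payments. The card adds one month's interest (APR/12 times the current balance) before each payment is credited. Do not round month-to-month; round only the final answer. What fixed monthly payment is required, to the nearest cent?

$2,147.61

Monthly rate r = 23.4%/12 = 1.95% = 0.0195.
Level-payment amortization: P = B₀·r / (1 − (1+r)^(−n)) = 12050.00·0.0195 / (1 − 1.0195^(−6)).
Denominator 1 − (1+r)^(−6) = 0.109412451.
P = 234.975 / 0.109412451 ≈ 2147.61.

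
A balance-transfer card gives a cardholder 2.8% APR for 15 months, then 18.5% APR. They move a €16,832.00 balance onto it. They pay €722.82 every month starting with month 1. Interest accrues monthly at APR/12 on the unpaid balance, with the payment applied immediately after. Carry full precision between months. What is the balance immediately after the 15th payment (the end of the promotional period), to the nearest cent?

Promo months 1–15 at r₀ = 2.8%/12 = 0.00233333; months 16+ at r₁ = 18.5%/12 = 0.0154167.
After month 15: iterate B ← B·(1+r₀) − €722.82 for 15 months → €6,409.65.

€6,409.65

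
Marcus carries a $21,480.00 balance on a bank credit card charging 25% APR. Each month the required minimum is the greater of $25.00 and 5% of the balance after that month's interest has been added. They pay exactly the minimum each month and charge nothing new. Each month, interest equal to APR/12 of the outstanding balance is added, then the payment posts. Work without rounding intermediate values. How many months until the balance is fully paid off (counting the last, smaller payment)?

149 months

Monthly rate r = 25%/12 = 2.08333% = 0.0208333.
While 5% of the post-interest balance exceeds $25.00, each month B ← (B·(1+r))·(1 − 0.05), i.e. B shrinks by the factor (1+r)·0.95 = 0.96979.
This holds for months 1–124. Entering month 125 the balance is $478.81; 5% of the post-interest balance is now below $25.00, so the flat $25.00 minimum applies from here.
From month 125 a fixed $25.00 at rate r clears $478.81 in 25 more payments. Total: 124 + 25 = 149 months.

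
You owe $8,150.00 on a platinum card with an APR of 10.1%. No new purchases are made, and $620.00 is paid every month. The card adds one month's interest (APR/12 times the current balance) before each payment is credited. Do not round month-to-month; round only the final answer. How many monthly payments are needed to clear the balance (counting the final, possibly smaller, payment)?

14 months

Monthly rate r = 10.1%/12 = 0.841667% = 0.00841667.
Recurrence: B ← B·(1+r) − $620.00.
Month 1: interest $68.60; balance after payment $7,598.60.
Month 2: interest $63.95; balance after payment $7,042.55.
Closed form: n = −ln(1 − rB₀/P)/ln(1+r) = −ln(0.88936)/ln(1.00842) ≈ 13.989, so the balance reaches zero during payment 14.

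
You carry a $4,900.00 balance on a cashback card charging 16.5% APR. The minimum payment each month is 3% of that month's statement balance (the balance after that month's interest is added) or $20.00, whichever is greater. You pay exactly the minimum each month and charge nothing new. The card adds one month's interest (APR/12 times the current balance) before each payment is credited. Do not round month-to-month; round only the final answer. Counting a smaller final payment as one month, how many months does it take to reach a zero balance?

Monthly rate r = 16.5%/12 = 1.375% = 0.01375.
While 3% of the post-interest balance exceeds $20.00, each month B ← (B·(1+r))·(1 − 0.03), i.e. B shrinks by the factor (1+r)·0.97 = 0.98334.
This holds for months 1–120. Entering month 121 the balance is $652.39; 3% of the post-interest balance is now below $20.00, so the flat $20.00 minimum applies from here.
From month 121 a fixed $20.00 at rate r clears $652.39 in 44 more payments. Total: 120 + 44 = 164 months.

164 months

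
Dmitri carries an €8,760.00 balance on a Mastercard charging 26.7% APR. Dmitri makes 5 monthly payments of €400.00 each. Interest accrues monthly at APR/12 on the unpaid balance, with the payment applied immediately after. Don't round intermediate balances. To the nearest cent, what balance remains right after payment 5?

Monthly rate r = 26.7%/12 = 2.225% = 0.02225.
Each month: B ← B·(1+r) − €400.00.
Month 1: interest €194.91; balance after payment €8,554.91.
Month 2: interest €190.35; balance after payment €8,345.26.
Month 3: interest €185.68; balance after payment €8,130.94.
Month 4: interest €180.91; balance after payment €7,911.85.
Month 5: interest €176.04; balance after payment €7,687.89.

€7,687.89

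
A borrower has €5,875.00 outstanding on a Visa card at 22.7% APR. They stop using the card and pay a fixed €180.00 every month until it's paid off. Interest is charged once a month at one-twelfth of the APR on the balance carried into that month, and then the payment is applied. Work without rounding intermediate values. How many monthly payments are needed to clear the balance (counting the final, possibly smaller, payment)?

52 payments

Monthly rate r = 22.7%/12 = 1.89167% = 0.0189167.
Recurrence: B ← B·(1+r) − €180.00.
Month 1: interest €111.14; balance after payment €5,806.14.
Month 2: interest €109.83; balance after payment €5,735.97.
Closed form: n = −ln(1 − rB₀/P)/ln(1+r) = −ln(0.38258)/ln(1.01892) ≈ 51.271, so the balance reaches zero during payment 52.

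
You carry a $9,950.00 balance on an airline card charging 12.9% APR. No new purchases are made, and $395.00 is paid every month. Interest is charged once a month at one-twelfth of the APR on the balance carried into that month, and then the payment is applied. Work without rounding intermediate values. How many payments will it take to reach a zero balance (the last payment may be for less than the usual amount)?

Monthly rate r = 12.9%/12 = 1.075% = 0.01075.
Recurrence: B ← B·(1+r) − $395.00.
Month 1: interest $106.96; balance after payment $9,661.96.
Month 2: interest $103.87; balance after payment $9,370.83.
Closed form: n = −ln(1 − rB₀/P)/ln(1+r) = −ln(0.72921)/ln(1.01075) ≈ 29.534, so the balance reaches zero during payment 30.

30 months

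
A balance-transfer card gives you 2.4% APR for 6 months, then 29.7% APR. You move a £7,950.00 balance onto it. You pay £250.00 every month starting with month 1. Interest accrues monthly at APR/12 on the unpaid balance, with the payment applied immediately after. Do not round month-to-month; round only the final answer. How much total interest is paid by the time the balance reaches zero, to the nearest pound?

£4,207

Promo months 1–6 at r₀ = 2.4%/12 = 0.002; months 7+ at r₁ = 29.7%/12 = 0.02475.
After month 6: iterate B ← B·(1+r₀) − £250.00 for 6 months → £6,538.36.
Then at r₁ with £250.00/mo: n₂ = −ln(1 − r₁·B/P)/ln(1+r₁) ≈ 42.63 → 43 more payments.
Total paid = 48·£250.00 + £157.02 = £12,157.02; interest = £12,157.02 − £7,950.00 = £4,207.02.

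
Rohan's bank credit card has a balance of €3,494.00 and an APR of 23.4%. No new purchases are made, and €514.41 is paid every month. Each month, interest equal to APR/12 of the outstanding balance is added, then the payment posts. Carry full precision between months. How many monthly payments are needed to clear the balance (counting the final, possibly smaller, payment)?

8 months

Monthly rate r = 23.4%/12 = 1.95% = 0.0195.
Recurrence: B ← B·(1+r) − €514.41.
Month 1: interest €68.13; balance after payment €3,047.72.
Month 2: interest €59.43; balance after payment €2,592.74.
Closed form: n = −ln(1 − rB₀/P)/ln(1+r) = −ln(0.86755)/ln(1.0195) ≈ 7.357, so the balance reaches zero during payment 8.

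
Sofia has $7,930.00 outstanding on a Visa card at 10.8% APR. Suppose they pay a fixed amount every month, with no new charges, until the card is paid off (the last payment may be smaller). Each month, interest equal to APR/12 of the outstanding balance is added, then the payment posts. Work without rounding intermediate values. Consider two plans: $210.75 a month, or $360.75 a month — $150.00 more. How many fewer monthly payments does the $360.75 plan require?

Monthly rate r = 10.8%/12 = 0.9% = 0.009.
At $210.75/mo: n = ⌈−ln(1 − rB₀/P)/ln(1+r)⌉ = 47 payments (last $31.18); total interest = total paid − $7,930.00 = $1,795.68.
At $360.75/mo: 25 payments (last $218.24); total interest $946.24.
Payments saved = 47 − 25 = 22.

22 fewer payments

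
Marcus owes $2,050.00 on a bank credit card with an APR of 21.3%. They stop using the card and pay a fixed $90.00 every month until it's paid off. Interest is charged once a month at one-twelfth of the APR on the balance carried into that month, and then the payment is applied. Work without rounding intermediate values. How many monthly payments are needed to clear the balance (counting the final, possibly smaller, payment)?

30 months

Monthly rate r = 21.3%/12 = 1.775% = 0.01775.
Recurrence: B ← B·(1+r) − $90.00.
Month 1: interest $36.39; balance after payment $1,996.39.
Month 2: interest $35.44; balance after payment $1,941.82.
Closed form: n = −ln(1 − rB₀/P)/ln(1+r) = −ln(0.59569)/ln(1.01775) ≈ 29.443, so the balance reaches zero during payment 30.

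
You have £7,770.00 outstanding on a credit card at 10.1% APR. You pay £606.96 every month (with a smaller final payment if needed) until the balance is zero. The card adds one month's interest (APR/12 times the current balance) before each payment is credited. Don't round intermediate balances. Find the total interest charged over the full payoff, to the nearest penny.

Monthly rate r = 10.1%/12 = 0.841667% = 0.00841667.
Payoff takes n = ⌈−ln(1 − rB₀/P)/ln(1+r)⌉ = ⌈13.602⌉ = 14 payments; the last is £366.00.
Total paid = 13·£606.96 + £366.00 = £8,256.48.
Total interest = total paid − principal = £8,256.48 − £7,770.00 = £486.48.

£486.48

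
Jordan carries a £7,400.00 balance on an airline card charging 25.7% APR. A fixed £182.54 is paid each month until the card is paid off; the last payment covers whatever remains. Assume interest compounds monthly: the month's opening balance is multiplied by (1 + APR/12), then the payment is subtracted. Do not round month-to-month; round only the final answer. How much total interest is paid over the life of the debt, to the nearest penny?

Monthly rate r = 25.7%/12 = 2.14167% = 0.0214167.
Payoff takes n = ⌈−ln(1 − rB₀/P)/ln(1+r)⌉ = ⌈95.635⌉ = 96 payments; the last is £116.35.
Total paid = 95·£182.54 + £116.35 = £17,457.65.
Total interest = total paid − principal = £17,457.65 − £7,400.00 = £10,057.65.

£10,057.65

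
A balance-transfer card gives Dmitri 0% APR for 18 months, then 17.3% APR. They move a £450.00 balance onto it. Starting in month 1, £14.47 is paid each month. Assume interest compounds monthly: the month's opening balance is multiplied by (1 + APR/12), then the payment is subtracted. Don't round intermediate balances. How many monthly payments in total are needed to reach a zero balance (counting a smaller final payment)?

Promo months 1–18 at r₀ = 0%/12 = 0; months 19+ at r₁ = 17.3%/12 = 0.0144167.
After month 18 (no interest yet): B = £450.00 − 18·£14.47 = £189.54.
Then at r₁ with £14.47/mo: n₂ = −ln(1 − r₁·B/P)/ln(1+r₁) ≈ 14.62 → 15 more payments.

33 months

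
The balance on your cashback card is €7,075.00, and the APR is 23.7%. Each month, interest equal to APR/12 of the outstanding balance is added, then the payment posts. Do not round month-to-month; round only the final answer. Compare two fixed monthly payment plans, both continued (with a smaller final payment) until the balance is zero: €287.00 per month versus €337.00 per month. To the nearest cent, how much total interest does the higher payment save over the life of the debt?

€563.19

Monthly rate r = 23.7%/12 = 1.975% = 0.01975.
At €287.00/mo: n = ⌈−ln(1 − rB₀/P)/ln(1+r)⌉ = 35 payments (last €33.57); total interest = total paid − €7,075.00 = €2,716.57.
At €337.00/mo: 28 payments (last €129.38); total interest €2,153.38.
Interest saved = €2,716.57 − €2,153.38 = €563.19.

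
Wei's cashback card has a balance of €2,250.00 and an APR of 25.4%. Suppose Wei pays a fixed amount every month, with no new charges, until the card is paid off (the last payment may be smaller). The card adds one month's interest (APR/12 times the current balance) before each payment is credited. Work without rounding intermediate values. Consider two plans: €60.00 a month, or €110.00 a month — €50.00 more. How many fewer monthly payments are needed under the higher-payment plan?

Monthly rate r = 25.4%/12 = 2.11667% = 0.0211667.
At €60.00/mo: n = ⌈−ln(1 − rB₀/P)/ln(1+r)⌉ = 76 payments (last €22.30); total interest = total paid − €2,250.00 = €2,272.30.
At €110.00/mo: 28 payments (last €9.44); total interest €729.44.
Payments saved = 76 − 28 = 48.

48 fewer payments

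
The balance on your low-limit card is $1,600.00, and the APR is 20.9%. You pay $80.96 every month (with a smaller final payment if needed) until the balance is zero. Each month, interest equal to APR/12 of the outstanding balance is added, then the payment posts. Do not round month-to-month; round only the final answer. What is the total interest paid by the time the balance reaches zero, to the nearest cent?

$378.39

Monthly rate r = 20.9%/12 = 1.74167% = 0.0174167.
Payoff takes n = ⌈−ln(1 − rB₀/P)/ln(1+r)⌉ = ⌈24.434⌉ = 25 payments; the last is $35.35.
Total paid = 24·$80.96 + $35.35 = $1,978.39.
Total interest = total paid − principal = $1,978.39 − $1,600.00 = $378.39.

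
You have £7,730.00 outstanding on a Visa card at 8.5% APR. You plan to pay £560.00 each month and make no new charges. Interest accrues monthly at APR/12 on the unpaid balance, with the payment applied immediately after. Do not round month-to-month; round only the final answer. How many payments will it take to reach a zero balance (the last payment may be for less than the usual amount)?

Monthly rate r = 8.5%/12 = 0.708333% = 0.00708333.
Recurrence: B ← B·(1+r) − £560.00.
Month 1: interest £54.75; balance after payment £7,224.75.
Month 2: interest £51.18; balance after payment £6,715.93.
Closed form: n = −ln(1 − rB₀/P)/ln(1+r) = −ln(0.90222)/ln(1.00708) ≈ 14.577, so the balance reaches zero during payment 15.

15 months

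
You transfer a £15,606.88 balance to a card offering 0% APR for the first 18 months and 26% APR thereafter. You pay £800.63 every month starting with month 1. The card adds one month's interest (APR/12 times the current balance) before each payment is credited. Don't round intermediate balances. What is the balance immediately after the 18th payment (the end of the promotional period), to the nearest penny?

Promo months 1–18 at r₀ = 0%/12 = 0; months 19+ at r₁ = 26%/12 = 0.0216667.
After month 18 (no interest yet): B = £15,606.88 − 18·£800.63 = £1,195.54.

£1,195.54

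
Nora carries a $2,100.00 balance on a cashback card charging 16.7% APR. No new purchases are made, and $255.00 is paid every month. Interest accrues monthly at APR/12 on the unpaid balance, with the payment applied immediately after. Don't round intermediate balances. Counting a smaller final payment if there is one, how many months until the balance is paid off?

Monthly rate r = 16.7%/12 = 1.39167% = 0.0139167.
Recurrence: B ← B·(1+r) − $255.00.
Month 1: interest $29.22; balance after payment $1,874.22.
Month 2: interest $26.08; balance after payment $1,645.31.
Closed form: n = −ln(1 − rB₀/P)/ln(1+r) = −ln(0.88539)/ln(1.01392) ≈ 8.807, so the balance reaches zero during payment 9.

9 months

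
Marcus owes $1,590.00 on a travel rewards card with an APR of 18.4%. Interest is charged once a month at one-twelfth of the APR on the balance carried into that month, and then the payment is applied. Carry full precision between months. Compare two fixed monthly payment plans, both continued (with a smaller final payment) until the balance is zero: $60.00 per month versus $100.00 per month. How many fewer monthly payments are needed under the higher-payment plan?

Monthly rate r = 18.4%/12 = 1.53333% = 0.0153333.
At $60.00/mo: n = ⌈−ln(1 − rB₀/P)/ln(1+r)⌉ = 35 payments (last $16.10); total interest = total paid − $1,590.00 = $466.10.
At $100.00/mo: 19 payments (last $36.61); total interest $246.61.
Payments saved = 35 − 19 = 16.

16 fewer payments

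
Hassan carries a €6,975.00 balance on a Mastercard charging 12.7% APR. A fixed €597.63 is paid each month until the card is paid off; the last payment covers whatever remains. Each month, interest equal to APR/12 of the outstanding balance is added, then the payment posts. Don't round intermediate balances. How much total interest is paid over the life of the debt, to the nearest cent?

€510.01

Monthly rate r = 12.7%/12 = 1.05833% = 0.0105833.
Payoff takes n = ⌈−ln(1 − rB₀/P)/ln(1+r)⌉ = ⌈12.523⌉ = 13 payments; the last is €313.45.
Total paid = 12·€597.63 + €313.45 = €7,485.01.
Total interest = total paid − principal = €7,485.01 − €6,975.00 = €510.01.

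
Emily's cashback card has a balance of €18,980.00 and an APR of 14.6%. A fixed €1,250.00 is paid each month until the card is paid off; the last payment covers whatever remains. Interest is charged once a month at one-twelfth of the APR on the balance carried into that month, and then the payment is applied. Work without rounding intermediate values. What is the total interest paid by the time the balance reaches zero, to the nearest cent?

€2,132.38

Monthly rate r = 14.6%/12 = 1.21667% = 0.0121667.
Payoff takes n = ⌈−ln(1 − rB₀/P)/ln(1+r)⌉ = ⌈16.889⌉ = 17 payments; the last is €1,112.38.
Total paid = 16·€1,250.00 + €1,112.38 = €21,112.38.
Total interest = total paid − principal = €21,112.38 − €18,980.00 = €2,132.38.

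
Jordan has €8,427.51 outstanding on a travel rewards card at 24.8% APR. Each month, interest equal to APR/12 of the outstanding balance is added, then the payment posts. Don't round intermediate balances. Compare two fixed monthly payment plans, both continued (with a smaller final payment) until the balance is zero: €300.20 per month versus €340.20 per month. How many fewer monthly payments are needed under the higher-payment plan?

7 fewer payments

Monthly rate r = 24.8%/12 = 2.06667% = 0.0206667.
At €300.20/mo: n = ⌈−ln(1 − rB₀/P)/ln(1+r)⌉ = 43 payments (last €129.38); total interest = total paid − €8,427.51 = €4,310.27.
At €340.20/mo: 36 payments (last €23.44); total interest €3,502.93.
Payments saved = 43 − 36 = 7.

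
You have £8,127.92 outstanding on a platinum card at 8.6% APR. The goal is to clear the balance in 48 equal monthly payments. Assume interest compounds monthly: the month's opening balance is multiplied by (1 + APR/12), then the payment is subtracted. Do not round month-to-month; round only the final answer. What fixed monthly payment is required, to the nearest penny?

£200.72

Monthly rate r = 8.6%/12 = 0.716667% = 0.00716667.
Level-payment amortization: P = B₀·r / (1 − (1+r)^(−n)) = 8127.92·0.00716667 / (1 − 1.00717^(−48)).
Denominator 1 − (1+r)^(−48) = 0.290200818.
P = 58.2501 / 0.290200818 ≈ 200.72.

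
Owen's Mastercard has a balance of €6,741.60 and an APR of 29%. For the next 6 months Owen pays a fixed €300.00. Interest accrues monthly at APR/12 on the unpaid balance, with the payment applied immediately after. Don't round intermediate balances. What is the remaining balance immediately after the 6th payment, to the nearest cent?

Monthly rate r = 29%/12 = 2.41667% = 0.0241667.
Each month: B ← B·(1+r) − €300.00.
Month 1: interest €162.92; balance after payment €6,604.52.
Month 2: interest €159.61; balance after payment €6,464.13.
Month 3: interest €156.22; balance after payment €6,320.35.
Month 4: interest €152.74; balance after payment €6,173.09.
Month 5: interest €149.18; balance after payment €6,022.27.
Month 6: interest €145.54; balance after payment €5,867.81.

€5,867.81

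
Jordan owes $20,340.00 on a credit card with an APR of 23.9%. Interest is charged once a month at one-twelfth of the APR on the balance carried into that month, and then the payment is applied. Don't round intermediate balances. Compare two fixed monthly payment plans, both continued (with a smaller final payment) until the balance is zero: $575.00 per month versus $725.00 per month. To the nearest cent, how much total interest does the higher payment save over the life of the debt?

Monthly rate r = 23.9%/12 = 1.99167% = 0.0199167.
At $575.00/mo: n = ⌈−ln(1 − rB₀/P)/ln(1+r)⌉ = 62 payments (last $473.55); total interest = total paid − $20,340.00 = $15,208.55.
At $725.00/mo: 42 payments (last $355.48); total interest $9,740.48.
Interest saved = $15,208.55 − $9,740.48 = $5,468.07.

$5,468.07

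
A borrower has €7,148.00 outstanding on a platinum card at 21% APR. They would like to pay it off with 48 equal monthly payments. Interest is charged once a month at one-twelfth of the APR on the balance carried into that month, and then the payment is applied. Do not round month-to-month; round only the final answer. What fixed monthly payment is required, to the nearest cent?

€221.34

Monthly rate r = 21%/12 = 1.75% = 0.0175.
Level-payment amortization: P = B₀·r / (1 − (1+r)^(−n)) = 7148.00·0.0175 / (1 − 1.0175^(−48)).
Denominator 1 − (1+r)^(−48) = 0.565141523.
P = 125.09 / 0.565141523 ≈ 221.34.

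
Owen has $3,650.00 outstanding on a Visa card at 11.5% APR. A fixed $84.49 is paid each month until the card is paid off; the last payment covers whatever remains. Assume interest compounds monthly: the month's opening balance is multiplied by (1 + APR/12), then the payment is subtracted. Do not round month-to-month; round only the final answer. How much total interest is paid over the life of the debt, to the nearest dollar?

$1,084

Monthly rate r = 11.5%/12 = 0.958333% = 0.00958333.
Payoff takes n = ⌈−ln(1 − rB₀/P)/ln(1+r)⌉ = ⌈56.035⌉ = 57 payments; the last is $2.94.
Total paid = 56·$84.49 + $2.94 = $4,734.38.
Total interest = total paid − principal = $4,734.38 − $3,650.00 = $1,084.38.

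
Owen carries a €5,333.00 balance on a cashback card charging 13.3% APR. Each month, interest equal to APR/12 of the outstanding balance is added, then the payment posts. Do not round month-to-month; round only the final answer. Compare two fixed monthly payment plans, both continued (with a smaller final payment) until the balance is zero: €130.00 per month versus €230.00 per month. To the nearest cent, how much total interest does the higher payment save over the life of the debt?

Monthly rate r = 13.3%/12 = 1.10833% = 0.0110833.
At €130.00/mo: n = ⌈−ln(1 − rB₀/P)/ln(1+r)⌉ = 56 payments (last €1.64); total interest = total paid − €5,333.00 = €1,818.64.
At €230.00/mo: 27 payments (last €218.38); total interest €865.38.
Interest saved = €1,818.64 − €865.38 = €953.26.

€953.26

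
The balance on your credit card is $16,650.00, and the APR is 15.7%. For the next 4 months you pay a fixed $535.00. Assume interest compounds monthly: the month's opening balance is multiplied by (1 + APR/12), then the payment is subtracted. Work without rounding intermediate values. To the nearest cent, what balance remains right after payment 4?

$15,356.23

Monthly rate r = 15.7%/12 = 1.30833% = 0.0130833.
Each month: B ← B·(1+r) − $535.00.
Month 1: interest $217.84; balance after payment $16,332.84.
Month 2: interest $213.69; balance after payment $16,011.53.
Month 3: interest $209.48; balance after payment $15,686.01.
Month 4: interest $205.23; balance after payment $15,356.23.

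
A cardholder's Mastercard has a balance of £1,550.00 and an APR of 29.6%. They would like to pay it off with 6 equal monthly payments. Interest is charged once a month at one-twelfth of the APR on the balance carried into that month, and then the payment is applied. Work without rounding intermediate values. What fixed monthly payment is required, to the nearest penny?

£281.09

Monthly rate r = 29.6%/12 = 2.46667% = 0.0246667.
Level-payment amortization: P = B₀·r / (1 − (1+r)^(−n)) = 1550.00·0.0246667 / (1 − 1.02467^(−6)).
Denominator 1 − (1+r)^(−6) = 0.136018687.
P = 38.2333 / 0.136018687 ≈ 281.09.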